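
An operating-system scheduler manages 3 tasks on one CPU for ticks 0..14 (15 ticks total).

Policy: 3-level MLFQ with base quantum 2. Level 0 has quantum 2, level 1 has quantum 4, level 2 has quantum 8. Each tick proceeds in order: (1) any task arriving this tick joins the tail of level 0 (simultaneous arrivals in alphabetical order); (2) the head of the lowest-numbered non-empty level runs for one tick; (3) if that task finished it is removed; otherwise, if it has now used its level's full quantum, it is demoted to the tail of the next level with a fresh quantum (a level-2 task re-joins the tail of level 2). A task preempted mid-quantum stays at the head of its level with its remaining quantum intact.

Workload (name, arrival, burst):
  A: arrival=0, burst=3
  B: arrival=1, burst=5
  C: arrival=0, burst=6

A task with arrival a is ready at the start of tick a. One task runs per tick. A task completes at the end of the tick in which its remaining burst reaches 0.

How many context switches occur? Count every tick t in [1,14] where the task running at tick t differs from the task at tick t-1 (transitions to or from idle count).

t=0: L0/L1/L2 = AC/-/- → run A
t=1: L0/L1/L2 = ACB/-/- → run A
t=2: L0/L1/L2 = CB/A/- → run C
t=3: L0/L1/L2 = CB/A/- → run C
t=4: L0/L1/L2 = B/AC/- → run B
t=5: L0/L1/L2 = B/AC/- → run B
t=6: L0/L1/L2 = -/ACB/- → run A
t=7: L0/L1/L2 = -/CB/- → run C
t=8: L0/L1/L2 = -/CB/- → run C
t=9: L0/L1/L2 = -/CB/- → run C
t=10: L0/L1/L2 = -/CB/- → run C
t=11: L0/L1/L2 = -/B/- → run B
t=12: L0/L1/L2 = -/B/- → run B
t=13: L0/L1/L2 = -/B/- → run B
t=14: (idle)

context switches = 6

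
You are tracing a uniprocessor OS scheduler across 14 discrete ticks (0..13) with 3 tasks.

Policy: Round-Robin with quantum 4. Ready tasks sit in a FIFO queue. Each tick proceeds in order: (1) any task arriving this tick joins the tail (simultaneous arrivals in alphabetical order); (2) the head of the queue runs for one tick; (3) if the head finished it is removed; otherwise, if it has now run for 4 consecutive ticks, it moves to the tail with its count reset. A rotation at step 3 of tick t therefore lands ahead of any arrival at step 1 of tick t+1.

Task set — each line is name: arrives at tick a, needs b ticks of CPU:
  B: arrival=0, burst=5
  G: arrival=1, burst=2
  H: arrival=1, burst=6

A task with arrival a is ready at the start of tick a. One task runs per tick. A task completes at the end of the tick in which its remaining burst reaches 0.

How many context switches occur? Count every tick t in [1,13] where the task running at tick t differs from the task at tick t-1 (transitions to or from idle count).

context switches = 5

t=0: queue=[B] q_used=0 → run B
t=1: queue=[B,G,H] q_used=1 → run B
t=2: queue=[B,G,H] q_used=2 → run B
t=3: queue=[B,G,H] q_used=3 → run B
t=4: queue=[G,H,B] q_used=0 → run G
t=5: queue=[G,H,B] q_used=1 → run G
t=6: queue=[H,B] q_used=0 → run H
t=7: queue=[H,B] q_used=1 → run H
t=8: queue=[H,B] q_used=2 → run H
t=9: queue=[H,B] q_used=3 → run H
t=10: queue=[B,H] q_used=0 → run B
t=11: queue=[H] q_used=0 → run H
t=12: queue=[H] q_used=1 → run H
t=13: (idle)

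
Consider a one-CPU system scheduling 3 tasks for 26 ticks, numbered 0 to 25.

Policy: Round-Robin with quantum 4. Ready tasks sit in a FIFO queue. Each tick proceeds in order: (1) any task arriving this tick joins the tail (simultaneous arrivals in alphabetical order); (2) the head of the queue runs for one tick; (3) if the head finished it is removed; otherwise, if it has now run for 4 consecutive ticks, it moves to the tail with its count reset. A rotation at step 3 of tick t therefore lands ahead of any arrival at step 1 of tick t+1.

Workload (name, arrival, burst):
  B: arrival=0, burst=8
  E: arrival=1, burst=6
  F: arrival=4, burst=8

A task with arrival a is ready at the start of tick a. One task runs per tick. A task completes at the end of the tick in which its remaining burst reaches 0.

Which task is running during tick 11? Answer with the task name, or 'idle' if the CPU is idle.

t=0: queue=[B] q_used=0 → run B
t=1: queue=[B,E] q_used=1 → run B
t=2: queue=[B,E] q_used=2 → run B
t=3: queue=[B,E] q_used=3 → run B
t=4: queue=[E,B,F] q_used=0 → run E
t=5: queue=[E,B,F] q_used=1 → run E
t=6: queue=[E,B,F] q_used=2 → run E
t=7: queue=[E,B,F] q_used=3 → run E
t=8: queue=[B,F,E] q_used=0 → run B
t=9: queue=[B,F,E] q_used=1 → run B
t=10: queue=[B,F,E] q_used=2 → run B
t=11: queue=[B,F,E] q_used=3 → run B
t=12: queue=[F,E] q_used=0 → run F
t=13: queue=[F,E] q_used=1 → run F
t=14: queue=[F,E] q_used=2 → run F
t=15: queue=[F,E] q_used=3 → run F
t=16: queue=[E,F] q_used=0 → run E
t=17: queue=[E,F] q_used=1 → run E
t=18: queue=[F] q_used=0 → run F
t=19: queue=[F] q_used=1 → run F
t=20: queue=[F] q_used=2 → run F
t=21: queue=[F] q_used=3 → run F
t=22: (idle)
t=23: (idle)
t=24: (idle)
t=25: (idle)

running at tick 11 = B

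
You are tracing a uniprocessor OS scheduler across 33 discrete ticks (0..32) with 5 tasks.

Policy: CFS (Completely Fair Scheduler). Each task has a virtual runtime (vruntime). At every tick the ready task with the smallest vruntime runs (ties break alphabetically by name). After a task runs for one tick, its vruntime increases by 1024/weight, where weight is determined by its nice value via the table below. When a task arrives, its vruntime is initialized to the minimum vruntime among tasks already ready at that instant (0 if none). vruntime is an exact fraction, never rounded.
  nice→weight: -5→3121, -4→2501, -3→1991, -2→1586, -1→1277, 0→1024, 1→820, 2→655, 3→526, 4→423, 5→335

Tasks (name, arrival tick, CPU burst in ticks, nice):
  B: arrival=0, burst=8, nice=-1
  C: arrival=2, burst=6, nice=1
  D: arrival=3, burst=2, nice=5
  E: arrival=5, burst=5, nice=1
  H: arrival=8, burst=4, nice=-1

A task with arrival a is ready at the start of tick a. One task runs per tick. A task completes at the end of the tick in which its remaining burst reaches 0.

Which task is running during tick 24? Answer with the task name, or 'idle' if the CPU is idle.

running at tick 24 = C

t=0: vr[B=0] → run B
t=1: vr[B=1024/1277] → run B
t=2: vr[B=2048/1277 C=2048/1277] → run B
t=3: vr[B=3072/1277 C=2048/1277 D=2048/1277] → run C
t=4: vr[B=3072/1277 C=746752/261785 D=2048/1277] → run D
t=5: vr[B=3072/1277 C=746752/261785 D=1993728/427795 E=3072/1277] → run B
t=6: vr[B=4096/1277 C=746752/261785 D=1993728/427795 E=3072/1277] → run E
t=7: vr[B=4096/1277 C=746752/261785 D=1993728/427795 E=956672/261785] → run C
t=8: vr[B=4096/1277 C=1073664/261785 D=1993728/427795 E=956672/261785 H=4096/1277] → run B
t=9: vr[B=5120/1277 C=1073664/261785 D=1993728/427795 E=956672/261785 H=4096/1277] → run H
t=10: vr[B=5120/1277 C=1073664/261785 D=1993728/427795 E=956672/261785 H=5120/1277] → run E
t=11: vr[B=5120/1277 C=1073664/261785 D=1993728/427795 E=1283584/261785 H=5120/1277] → run B
t=12: vr[B=6144/1277 C=1073664/261785 D=1993728/427795 E=1283584/261785 H=5120/1277] → run H
t=13: vr[B=6144/1277 C=1073664/261785 D=1993728/427795 E=1283584/261785 H=6144/1277] → run C
t=14: vr[B=6144/1277 C=1400576/261785 D=1993728/427795 E=1283584/261785 H=6144/1277] → run D
t=15: vr[B=6144/1277 C=1400576/261785 E=1283584/261785 H=6144/1277] → run B
t=16: vr[B=7168/1277 C=1400576/261785 E=1283584/261785 H=6144/1277] → run H
t=17: vr[B=7168/1277 C=1400576/261785 E=1283584/261785 H=7168/1277] → run E
t=18: vr[B=7168/1277 C=1400576/261785 E=1610496/261785 H=7168/1277] → run C
t=19: vr[B=7168/1277 C=1727488/261785 E=1610496/261785 H=7168/1277] → run B
t=20: vr[C=1727488/261785 E=1610496/261785 H=7168/1277] → run H
t=21: vr[C=1727488/261785 E=1610496/261785] → run E
t=22: vr[C=1727488/261785 E=1937408/261785] → run C
t=23: vr[C=410880/52357 E=1937408/261785] → run E
t=24: vr[C=410880/52357] → run C
t=25: (idle)
t=26: (idle)
t=27: (idle)
t=28: (idle)
t=29: (idle)
t=30: (idle)
t=31: (idle)
t=32: (idle)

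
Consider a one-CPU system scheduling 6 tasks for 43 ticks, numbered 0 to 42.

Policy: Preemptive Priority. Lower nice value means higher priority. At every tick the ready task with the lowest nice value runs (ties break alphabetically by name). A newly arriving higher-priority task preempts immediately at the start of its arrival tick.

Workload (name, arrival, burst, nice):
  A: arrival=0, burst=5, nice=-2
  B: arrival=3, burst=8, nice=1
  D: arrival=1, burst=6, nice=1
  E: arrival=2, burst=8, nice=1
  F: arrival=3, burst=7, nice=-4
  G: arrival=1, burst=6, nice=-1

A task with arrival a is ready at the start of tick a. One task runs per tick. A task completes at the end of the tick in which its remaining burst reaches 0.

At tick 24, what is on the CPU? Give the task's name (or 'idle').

t=0: ready={A} → run A
t=1: ready={A,D,G} → run A
t=2: ready={A,D,E,G} → run A
t=3: ready={A,B,D,E,F,G} → run F
t=4: ready={A,B,D,E,F,G} → run F
t=5: ready={A,B,D,E,F,G} → run F
t=6: ready={A,B,D,E,F,G} → run F
t=7: ready={A,B,D,E,F,G} → run F
t=8: ready={A,B,D,E,F,G} → run F
t=9: ready={A,B,D,E,F,G} → run F
t=10: ready={A,B,D,E,G} → run A
t=11: ready={A,B,D,E,G} → run A
t=12: ready={B,D,E,G} → run G
t=13: ready={B,D,E,G} → run G
t=14: ready={B,D,E,G} → run G
t=15: ready={B,D,E,G} → run G
t=16: ready={B,D,E,G} → run G
t=17: ready={B,D,E,G} → run G
t=18: ready={B,D,E} → run B
t=19: ready={B,D,E} → run B
t=20: ready={B,D,E} → run B
t=21: ready={B,D,E} → run B
t=22: ready={B,D,E} → run B
t=23: ready={B,D,E} → run B
t=24: ready={B,D,E} → run B
t=25: ready={B,D,E} → run B
t=26: ready={D,E} → run D
t=27: ready={D,E} → run D
t=28: ready={D,E} → run D
t=29: ready={D,E} → run D
t=30: ready={D,E} → run D
t=31: ready={D,E} → run D
t=32: ready={E} → run E
t=33: ready={E} → run E
t=34: ready={E} → run E
t=35: ready={E} → run E
t=36: ready={E} → run E
t=37: ready={E} → run E
t=38: ready={E} → run E
t=39: ready={E} → run E
t=40: (idle)
t=41: (idle)
t=42: (idle)

running at tick 24 = B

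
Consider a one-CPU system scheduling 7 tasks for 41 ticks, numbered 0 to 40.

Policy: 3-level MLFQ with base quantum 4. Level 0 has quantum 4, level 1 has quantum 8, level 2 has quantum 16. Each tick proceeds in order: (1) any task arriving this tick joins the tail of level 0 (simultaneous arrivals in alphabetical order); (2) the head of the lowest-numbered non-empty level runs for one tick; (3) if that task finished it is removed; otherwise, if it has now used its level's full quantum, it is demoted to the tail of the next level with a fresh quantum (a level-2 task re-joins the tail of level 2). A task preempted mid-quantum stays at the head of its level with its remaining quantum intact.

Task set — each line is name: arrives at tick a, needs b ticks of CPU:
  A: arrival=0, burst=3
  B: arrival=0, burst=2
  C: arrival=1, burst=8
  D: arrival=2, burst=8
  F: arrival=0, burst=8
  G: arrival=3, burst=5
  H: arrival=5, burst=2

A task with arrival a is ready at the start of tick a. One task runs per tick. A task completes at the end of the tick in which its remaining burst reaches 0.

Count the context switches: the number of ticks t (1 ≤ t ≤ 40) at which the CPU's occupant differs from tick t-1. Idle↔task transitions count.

t=0: L0/L1/L2 = ABF/-/- → run A
t=1: L0/L1/L2 = ABFC/-/- → run A
t=2: L0/L1/L2 = ABFCD/-/- → run A
t=3: L0/L1/L2 = BFCDG/-/- → run B
t=4: L0/L1/L2 = BFCDG/-/- → run B
t=5: L0/L1/L2 = FCDGH/-/- → run F
t=6: L0/L1/L2 = FCDGH/-/- → run F
t=7: L0/L1/L2 = FCDGH/-/- → run F
t=8: L0/L1/L2 = FCDGH/-/- → run F
t=9: L0/L1/L2 = CDGH/F/- → run C
t=10: L0/L1/L2 = CDGH/F/- → run C
t=11: L0/L1/L2 = CDGH/F/- → run C
t=12: L0/L1/L2 = CDGH/F/- → run C
t=13: L0/L1/L2 = DGH/FC/- → run D
t=14: L0/L1/L2 = DGH/FC/- → run D
t=15: L0/L1/L2 = DGH/FC/- → run D
t=16: L0/L1/L2 = DGH/FC/- → run D
t=17: L0/L1/L2 = GH/FCD/- → run G
t=18: L0/L1/L2 = GH/FCD/- → run G
t=19: L0/L1/L2 = GH/FCD/- → run G
t=20: L0/L1/L2 = GH/FCD/- → run G
t=21: L0/L1/L2 = H/FCDG/- → run H
t=22: L0/L1/L2 = H/FCDG/- → run H
t=23: L0/L1/L2 = -/FCDG/- → run F
t=24: L0/L1/L2 = -/FCDG/- → run F
t=25: L0/L1/L2 = -/FCDG/- → run F
t=26: L0/L1/L2 = -/FCDG/- → run F
t=27: L0/L1/L2 = -/CDG/- → run C
t=28: L0/L1/L2 = -/CDG/- → run C
t=29: L0/L1/L2 = -/CDG/- → run C
t=30: L0/L1/L2 = -/CDG/- → run C
t=31: L0/L1/L2 = -/DG/- → run D
t=32: L0/L1/L2 = -/DG/- → run D
t=33: L0/L1/L2 = -/DG/- → run D
t=34: L0/L1/L2 = -/DG/- → run D
t=35: L0/L1/L2 = -/G/- → run G
t=36: (idle)
t=37: (idle)
t=38: (idle)
t=39: (idle)
t=40: (idle)

context switches = 11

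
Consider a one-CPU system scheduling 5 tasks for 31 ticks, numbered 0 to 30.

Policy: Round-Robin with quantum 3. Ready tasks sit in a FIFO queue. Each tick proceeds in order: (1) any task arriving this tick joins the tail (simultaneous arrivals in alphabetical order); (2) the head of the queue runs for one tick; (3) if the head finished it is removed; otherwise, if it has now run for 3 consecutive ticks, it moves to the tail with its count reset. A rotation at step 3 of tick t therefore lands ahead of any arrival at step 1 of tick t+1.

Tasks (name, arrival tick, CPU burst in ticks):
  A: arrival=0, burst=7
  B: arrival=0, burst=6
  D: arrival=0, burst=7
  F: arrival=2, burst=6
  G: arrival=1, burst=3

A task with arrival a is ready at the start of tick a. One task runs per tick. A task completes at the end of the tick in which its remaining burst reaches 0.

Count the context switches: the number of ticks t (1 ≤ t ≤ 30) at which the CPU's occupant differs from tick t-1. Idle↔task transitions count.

t=0: queue=[A,B,D] q_used=0 → run A
t=1: queue=[A,B,D,G] q_used=1 → run A
t=2: queue=[A,B,D,G,F] q_used=2 → run A
t=3: queue=[B,D,G,F,A] q_used=0 → run B
t=4: queue=[B,D,G,F,A] q_used=1 → run B
t=5: queue=[B,D,G,F,A] q_used=2 → run B
t=6: queue=[D,G,F,A,B] q_used=0 → run D
t=7: queue=[D,G,F,A,B] q_used=1 → run D
t=8: queue=[D,G,F,A,B] q_used=2 → run D
t=9: queue=[G,F,A,B,D] q_used=0 → run G
t=10: queue=[G,F,A,B,D] q_used=1 → run G
t=11: queue=[G,F,A,B,D] q_used=2 → run G
t=12: queue=[F,A,B,D] q_used=0 → run F
t=13: queue=[F,A,B,D] q_used=1 → run F
t=14: queue=[F,A,B,D] q_used=2 → run F
t=15: queue=[A,B,D,F] q_used=0 → run A
t=16: queue=[A,B,D,F] q_used=1 → run A
t=17: queue=[A,B,D,F] q_used=2 → run A
t=18: queue=[B,D,F,A] q_used=0 → run B
t=19: queue=[B,D,F,A] q_used=1 → run B
t=20: queue=[B,D,F,A] q_used=2 → run B
t=21: queue=[D,F,A] q_used=0 → run D
t=22: queue=[D,F,A] q_used=1 → run D
t=23: queue=[D,F,A] q_used=2 → run D
t=24: queue=[F,A,D] q_used=0 → run F
t=25: queue=[F,A,D] q_used=1 → run F
t=26: queue=[F,A,D] q_used=2 → run F
t=27: queue=[A,D] q_used=0 → run A
t=28: queue=[D] q_used=0 → run D
t=29: (idle)
t=30: (idle)

context switches = 11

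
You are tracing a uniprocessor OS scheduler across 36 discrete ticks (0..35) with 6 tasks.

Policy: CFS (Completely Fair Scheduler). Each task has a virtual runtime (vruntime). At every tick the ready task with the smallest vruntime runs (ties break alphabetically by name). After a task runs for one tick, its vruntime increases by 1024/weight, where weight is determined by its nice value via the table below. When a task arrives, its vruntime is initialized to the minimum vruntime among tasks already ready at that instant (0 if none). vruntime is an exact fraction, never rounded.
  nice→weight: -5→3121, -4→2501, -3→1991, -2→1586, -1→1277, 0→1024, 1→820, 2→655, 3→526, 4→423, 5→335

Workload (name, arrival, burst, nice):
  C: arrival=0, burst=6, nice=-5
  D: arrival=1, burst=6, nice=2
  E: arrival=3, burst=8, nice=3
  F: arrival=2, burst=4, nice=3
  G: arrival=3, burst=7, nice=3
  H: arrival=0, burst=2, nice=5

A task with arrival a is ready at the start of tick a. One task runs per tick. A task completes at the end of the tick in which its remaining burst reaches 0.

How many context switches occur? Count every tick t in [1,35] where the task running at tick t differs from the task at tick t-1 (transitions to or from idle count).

context switches = 30

t=0: vr[C=0 H=0] → run C
t=1: vr[C=1024/3121 D=0 H=0] → run D
t=2: vr[C=1024/3121 D=1024/655 F=0 H=0] → run F
t=3: vr[C=1024/3121 D=1024/655 E=0 F=512/263 G=0 H=0] → run E
t=4: vr[C=1024/3121 D=1024/655 E=512/263 F=512/263 G=0 H=0] → run G
t=5: vr[C=1024/3121 D=1024/655 E=512/263 F=512/263 G=512/263 H=0] → run H
t=6: vr[C=1024/3121 D=1024/655 E=512/263 F=512/263 G=512/263 H=1024/335] → run C
t=7: vr[C=2048/3121 D=1024/655 E=512/263 F=512/263 G=512/263 H=1024/335] → run C
t=8: vr[C=3072/3121 D=1024/655 E=512/263 F=512/263 G=512/263 H=1024/335] → run C
t=9: vr[C=4096/3121 D=1024/655 E=512/263 F=512/263 G=512/263 H=1024/335] → run C
t=10: vr[C=5120/3121 D=1024/655 E=512/263 F=512/263 G=512/263 H=1024/335] → run D
t=11: vr[C=5120/3121 D=2048/655 E=512/263 F=512/263 G=512/263 H=1024/335] → run C
t=12: vr[D=2048/655 E=512/263 F=512/263 G=512/263 H=1024/335] → run E
t=13: vr[D=2048/655 E=1024/263 F=512/263 G=512/263 H=1024/335] → run F
t=14: vr[D=2048/655 E=1024/263 F=1024/263 G=512/263 H=1024/335] → run G
t=15: vr[D=2048/655 E=1024/263 F=1024/263 G=1024/263 H=1024/335] → run H
t=16: vr[D=2048/655 E=1024/263 F=1024/263 G=1024/263] → run D
t=17: vr[D=3072/655 E=1024/263 F=1024/263 G=1024/263] → run E
t=18: vr[D=3072/655 E=1536/263 F=1024/263 G=1024/263] → run F
t=19: vr[D=3072/655 E=1536/263 F=1536/263 G=1024/263] → run G
t=20: vr[D=3072/655 E=1536/263 F=1536/263 G=1536/263] → run D
t=21: vr[D=4096/655 E=1536/263 F=1536/263 G=1536/263] → run E
t=22: vr[D=4096/655 E=2048/263 F=1536/263 G=1536/263] → run F
t=23: vr[D=4096/655 E=2048/263 G=1536/263] → run G
t=24: vr[D=4096/655 E=2048/263 G=2048/263] → run D
t=25: vr[D=1024/131 E=2048/263 G=2048/263] → run E
t=26: vr[D=1024/131 E=2560/263 G=2048/263] → run G
t=27: vr[D=1024/131 E=2560/263 G=2560/263] → run D
t=28: vr[E=2560/263 G=2560/263] → run E
t=29: vr[E=3072/263 G=2560/263] → run G
t=30: vr[E=3072/263 G=3072/263] → run E
t=31: vr[E=3584/263 G=3072/263] → run G
t=32: vr[E=3584/263] → run E
t=33: (idle)
t=34: (idle)
t=35: (idle)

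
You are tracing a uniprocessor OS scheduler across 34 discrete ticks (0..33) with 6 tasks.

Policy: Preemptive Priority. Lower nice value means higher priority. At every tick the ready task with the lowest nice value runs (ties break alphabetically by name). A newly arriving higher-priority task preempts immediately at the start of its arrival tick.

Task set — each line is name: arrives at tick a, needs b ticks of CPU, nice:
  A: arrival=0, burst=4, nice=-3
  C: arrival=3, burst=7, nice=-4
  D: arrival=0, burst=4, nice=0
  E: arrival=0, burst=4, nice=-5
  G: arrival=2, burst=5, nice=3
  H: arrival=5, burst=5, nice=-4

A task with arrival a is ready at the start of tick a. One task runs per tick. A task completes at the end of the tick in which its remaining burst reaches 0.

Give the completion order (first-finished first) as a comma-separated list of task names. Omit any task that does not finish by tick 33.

completion order = E, C, H, A, D, G

t=0: ready={A,D,E} → run E
t=1: ready={A,D,E} → run E
t=2: ready={A,D,E,G} → run E
t=3: ready={A,C,D,E,G} → run E
t=4: ready={A,C,D,G} → run C
t=5: ready={A,C,D,G,H} → run C
t=6: ready={A,C,D,G,H} → run C
t=7: ready={A,C,D,G,H} → run C
t=8: ready={A,C,D,G,H} → run C
t=9: ready={A,C,D,G,H} → run C
t=10: ready={A,C,D,G,H} → run C
t=11: ready={A,D,G,H} → run H
t=12: ready={A,D,G,H} → run H
t=13: ready={A,D,G,H} → run H
t=14: ready={A,D,G,H} → run H
t=15: ready={A,D,G,H} → run H
t=16: ready={A,D,G} → run A
t=17: ready={A,D,G} → run A
t=18: ready={A,D,G} → run A
t=19: ready={A,D,G} → run A
t=20: ready={D,G} → run D
t=21: ready={D,G} → run D
t=22: ready={D,G} → run D
t=23: ready={D,G} → run D
t=24: ready={G} → run G
t=25: ready={G} → run G
t=26: ready={G} → run G
t=27: ready={G} → run G
t=28: ready={G} → run G
t=29: (idle)
t=30: (idle)
t=31: (idle)
t=32: (idle)
t=33: (idle)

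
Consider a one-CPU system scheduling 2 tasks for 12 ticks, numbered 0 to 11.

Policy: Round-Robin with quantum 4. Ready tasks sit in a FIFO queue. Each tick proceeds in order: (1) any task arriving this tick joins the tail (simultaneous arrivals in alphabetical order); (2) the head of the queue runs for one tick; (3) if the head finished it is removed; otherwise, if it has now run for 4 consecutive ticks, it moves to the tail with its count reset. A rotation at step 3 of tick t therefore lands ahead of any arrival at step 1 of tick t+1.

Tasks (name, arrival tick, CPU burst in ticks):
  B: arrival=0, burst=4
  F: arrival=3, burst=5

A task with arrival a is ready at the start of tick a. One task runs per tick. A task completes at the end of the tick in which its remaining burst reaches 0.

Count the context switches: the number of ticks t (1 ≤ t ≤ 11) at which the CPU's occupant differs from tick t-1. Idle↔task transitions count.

t=0: queue=[B] q_used=0 → run B
t=1: queue=[B] q_used=1 → run B
t=2: queue=[B] q_used=2 → run B
t=3: queue=[B,F] q_used=3 → run B
t=4: queue=[F] q_used=0 → run F
t=5: queue=[F] q_used=1 → run F
t=6: queue=[F] q_used=2 → run F
t=7: queue=[F] q_used=3 → run F
t=8: queue=[F] q_used=0 → run F
t=9: (idle)
t=10: (idle)
t=11: (idle)

context switches = 2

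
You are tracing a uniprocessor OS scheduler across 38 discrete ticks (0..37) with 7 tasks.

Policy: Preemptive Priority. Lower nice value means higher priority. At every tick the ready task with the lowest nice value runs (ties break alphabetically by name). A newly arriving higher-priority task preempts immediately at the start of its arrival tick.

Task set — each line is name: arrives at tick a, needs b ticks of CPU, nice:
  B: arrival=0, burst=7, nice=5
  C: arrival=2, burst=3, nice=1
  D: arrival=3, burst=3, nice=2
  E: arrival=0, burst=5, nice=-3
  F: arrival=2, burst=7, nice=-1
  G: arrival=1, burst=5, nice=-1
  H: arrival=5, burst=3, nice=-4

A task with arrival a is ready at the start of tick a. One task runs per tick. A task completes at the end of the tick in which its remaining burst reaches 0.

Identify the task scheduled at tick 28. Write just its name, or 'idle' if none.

t=0: ready={B,E} → run E
t=1: ready={B,E,G} → run E
t=2: ready={B,C,E,F,G} → run E
t=3: ready={B,C,D,E,F,G} → run E
t=4: ready={B,C,D,E,F,G} → run E
t=5: ready={B,C,D,F,G,H} → run H
t=6: ready={B,C,D,F,G,H} → run H
t=7: ready={B,C,D,F,G,H} → run H
t=8: ready={B,C,D,F,G} → run F
t=9: ready={B,C,D,F,G} → run F
t=10: ready={B,C,D,F,G} → run F
t=11: ready={B,C,D,F,G} → run F
t=12: ready={B,C,D,F,G} → run F
t=13: ready={B,C,D,F,G} → run F
t=14: ready={B,C,D,F,G} → run F
t=15: ready={B,C,D,G} → run G
t=16: ready={B,C,D,G} → run G
t=17: ready={B,C,D,G} → run G
t=18: ready={B,C,D,G} → run G
t=19: ready={B,C,D,G} → run G
t=20: ready={B,C,D} → run C
t=21: ready={B,C,D} → run C
t=22: ready={B,C,D} → run C
t=23: ready={B,D} → run D
t=24: ready={B,D} → run D
t=25: ready={B,D} → run D
t=26: ready={B} → run B
t=27: ready={B} → run B
t=28: ready={B} → run B
t=29: ready={B} → run B
t=30: ready={B} → run B
t=31: ready={B} → run B
t=32: ready={B} → run B
t=33: (idle)
t=34: (idle)
t=35: (idle)
t=36: (idle)
t=37: (idle)

running at tick 28 = B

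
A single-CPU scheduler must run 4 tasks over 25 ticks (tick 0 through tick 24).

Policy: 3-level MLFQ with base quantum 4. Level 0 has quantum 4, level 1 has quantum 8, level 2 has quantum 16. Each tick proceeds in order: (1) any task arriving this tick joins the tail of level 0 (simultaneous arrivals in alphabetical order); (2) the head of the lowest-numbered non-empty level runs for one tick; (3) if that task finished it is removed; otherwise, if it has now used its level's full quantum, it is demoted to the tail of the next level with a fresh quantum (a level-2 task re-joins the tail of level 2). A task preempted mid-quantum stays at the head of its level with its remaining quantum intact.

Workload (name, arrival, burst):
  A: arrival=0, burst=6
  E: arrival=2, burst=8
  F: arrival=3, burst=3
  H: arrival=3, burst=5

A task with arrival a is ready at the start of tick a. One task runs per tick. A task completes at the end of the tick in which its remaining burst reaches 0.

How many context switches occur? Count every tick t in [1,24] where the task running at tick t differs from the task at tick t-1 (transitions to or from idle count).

t=0: L0/L1/L2 = A/-/- → run A
t=1: L0/L1/L2 = A/-/- → run A
t=2: L0/L1/L2 = AE/-/- → run A
t=3: L0/L1/L2 = AEFH/-/- → run A
t=4: L0/L1/L2 = EFH/A/- → run E
t=5: L0/L1/L2 = EFH/A/- → run E
t=6: L0/L1/L2 = EFH/A/- → run E
t=7: L0/L1/L2 = EFH/A/- → run E
t=8: L0/L1/L2 = FH/AE/- → run F
t=9: L0/L1/L2 = FH/AE/- → run F
t=10: L0/L1/L2 = FH/AE/- → run F
t=11: L0/L1/L2 = H/AE/- → run H
t=12: L0/L1/L2 = H/AE/- → run H
t=13: L0/L1/L2 = H/AE/- → run H
t=14: L0/L1/L2 = H/AE/- → run H
t=15: L0/L1/L2 = -/AEH/- → run A
t=16: L0/L1/L2 = -/AEH/- → run A
t=17: L0/L1/L2 = -/EH/- → run E
t=18: L0/L1/L2 = -/EH/- → run E
t=19: L0/L1/L2 = -/EH/- → run E
t=20: L0/L1/L2 = -/EH/- → run E
t=21: L0/L1/L2 = -/H/- → run H
t=22: (idle)
t=23: (idle)
t=24: (idle)

context switches = 7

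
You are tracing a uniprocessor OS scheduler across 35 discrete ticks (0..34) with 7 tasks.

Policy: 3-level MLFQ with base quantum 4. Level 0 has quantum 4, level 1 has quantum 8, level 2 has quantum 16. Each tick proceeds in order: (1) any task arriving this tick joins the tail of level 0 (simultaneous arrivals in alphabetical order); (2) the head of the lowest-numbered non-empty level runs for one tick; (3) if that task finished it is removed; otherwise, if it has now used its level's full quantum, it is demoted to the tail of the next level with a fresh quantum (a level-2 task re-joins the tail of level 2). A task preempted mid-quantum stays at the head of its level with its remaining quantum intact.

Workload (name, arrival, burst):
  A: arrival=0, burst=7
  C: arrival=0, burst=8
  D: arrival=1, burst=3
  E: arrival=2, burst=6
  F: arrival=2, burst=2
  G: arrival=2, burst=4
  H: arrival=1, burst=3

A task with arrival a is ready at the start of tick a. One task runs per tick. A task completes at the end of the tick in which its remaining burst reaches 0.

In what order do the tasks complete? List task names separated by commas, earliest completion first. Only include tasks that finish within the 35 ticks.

t=0: L0/L1/L2 = AC/-/- → run A
t=1: L0/L1/L2 = ACDH/-/- → run A
t=2: L0/L1/L2 = ACDHEFG/-/- → run A
t=3: L0/L1/L2 = ACDHEFG/-/- → run A
t=4: L0/L1/L2 = CDHEFG/A/- → run C
t=5: L0/L1/L2 = CDHEFG/A/- → run C
t=6: L0/L1/L2 = CDHEFG/A/- → run C
t=7: L0/L1/L2 = CDHEFG/A/- → run C
t=8: L0/L1/L2 = DHEFG/AC/- → run D
t=9: L0/L1/L2 = DHEFG/AC/- → run D
t=10: L0/L1/L2 = DHEFG/AC/- → run D
t=11: L0/L1/L2 = HEFG/AC/- → run H
t=12: L0/L1/L2 = HEFG/AC/- → run H
t=13: L0/L1/L2 = HEFG/AC/- → run H
t=14: L0/L1/L2 = EFG/AC/- → run E
t=15: L0/L1/L2 = EFG/AC/- → run E
t=16: L0/L1/L2 = EFG/AC/- → run E
t=17: L0/L1/L2 = EFG/AC/- → run E
t=18: L0/L1/L2 = FG/ACE/- → run F
t=19: L0/L1/L2 = FG/ACE/- → run F
t=20: L0/L1/L2 = G/ACE/- → run G
t=21: L0/L1/L2 = G/ACE/- → run G
t=22: L0/L1/L2 = G/ACE/- → run G
t=23: L0/L1/L2 = G/ACE/- → run G
t=24: L0/L1/L2 = -/ACE/- → run A
t=25: L0/L1/L2 = -/ACE/- → run A
t=26: L0/L1/L2 = -/ACE/- → run A
t=27: L0/L1/L2 = -/CE/- → run C
t=28: L0/L1/L2 = -/CE/- → run C
t=29: L0/L1/L2 = -/CE/- → run C
t=30: L0/L1/L2 = -/CE/- → run C
t=31: L0/L1/L2 = -/E/- → run E
t=32: L0/L1/L2 = -/E/- → run E
t=33: (idle)
t=34: (idle)

completion order = D, H, F, G, A, C, E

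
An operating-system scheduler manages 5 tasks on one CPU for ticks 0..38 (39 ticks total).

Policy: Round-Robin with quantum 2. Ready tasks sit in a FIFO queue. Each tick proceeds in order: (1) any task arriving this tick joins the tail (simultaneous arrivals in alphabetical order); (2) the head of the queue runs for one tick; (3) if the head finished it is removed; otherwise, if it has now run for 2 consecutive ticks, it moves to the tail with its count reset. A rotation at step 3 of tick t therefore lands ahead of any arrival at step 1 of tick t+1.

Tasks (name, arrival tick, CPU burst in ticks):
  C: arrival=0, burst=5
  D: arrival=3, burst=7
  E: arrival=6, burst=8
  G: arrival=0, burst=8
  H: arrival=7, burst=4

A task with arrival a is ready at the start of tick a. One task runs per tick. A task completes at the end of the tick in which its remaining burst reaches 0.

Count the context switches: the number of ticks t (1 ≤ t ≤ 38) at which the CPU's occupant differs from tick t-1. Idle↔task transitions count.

t=0: queue=[C,G] q_used=0 → run C
t=1: queue=[C,G] q_used=1 → run C
t=2: queue=[G,C] q_used=0 → run G
t=3: queue=[G,C,D] q_used=1 → run G
t=4: queue=[C,D,G] q_used=0 → run C
t=5: queue=[C,D,G] q_used=1 → run C
t=6: queue=[D,G,C,E] q_used=0 → run D
t=7: queue=[D,G,C,E,H] q_used=1 → run D
t=8: queue=[G,C,E,H,D] q_used=0 → run G
t=9: queue=[G,C,E,H,D] q_used=1 → run G
t=10: queue=[C,E,H,D,G] q_used=0 → run C
t=11: queue=[E,H,D,G] q_used=0 → run E
t=12: queue=[E,H,D,G] q_used=1 → run E
t=13: queue=[H,D,G,E] q_used=0 → run H
t=14: queue=[H,D,G,E] q_used=1 → run H
t=15: queue=[D,G,E,H] q_used=0 → run D
t=16: queue=[D,G,E,H] q_used=1 → run D
t=17: queue=[G,E,H,D] q_used=0 → run G
t=18: queue=[G,E,H,D] q_used=1 → run G
t=19: queue=[E,H,D,G] q_used=0 → run E
t=20: queue=[E,H,D,G] q_used=1 → run E
t=21: queue=[H,D,G,E] q_used=0 → run H
t=22: queue=[H,D,G,E] q_used=1 → run H
t=23: queue=[D,G,E] q_used=0 → run D
t=24: queue=[D,G,E] q_used=1 → run D
t=25: queue=[G,E,D] q_used=0 → run G
t=26: queue=[G,E,D] q_used=1 → run G
t=27: queue=[E,D] q_used=0 → run E
t=28: queue=[E,D] q_used=1 → run E
t=29: queue=[D,E] q_used=0 → run D
t=30: queue=[E] q_used=0 → run E
t=31: queue=[E] q_used=1 → run E
t=32: (idle)
t=33: (idle)
t=34: (idle)
t=35: (idle)
t=36: (idle)
t=37: (idle)
t=38: (idle)

context switches = 17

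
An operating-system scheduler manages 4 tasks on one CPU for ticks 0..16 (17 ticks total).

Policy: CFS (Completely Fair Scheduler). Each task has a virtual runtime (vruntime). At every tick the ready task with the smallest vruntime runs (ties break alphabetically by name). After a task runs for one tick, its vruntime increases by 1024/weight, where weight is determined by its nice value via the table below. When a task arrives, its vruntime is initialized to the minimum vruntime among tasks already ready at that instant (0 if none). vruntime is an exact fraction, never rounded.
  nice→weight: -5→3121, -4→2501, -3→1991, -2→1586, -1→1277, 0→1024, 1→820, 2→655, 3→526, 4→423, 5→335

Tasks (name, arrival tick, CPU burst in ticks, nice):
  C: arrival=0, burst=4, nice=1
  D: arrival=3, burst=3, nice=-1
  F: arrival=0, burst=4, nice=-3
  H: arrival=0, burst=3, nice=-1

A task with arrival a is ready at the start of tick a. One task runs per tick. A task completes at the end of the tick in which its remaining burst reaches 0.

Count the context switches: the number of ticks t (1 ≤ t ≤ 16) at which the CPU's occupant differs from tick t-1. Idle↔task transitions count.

t=0: vr[C=0 F=0 H=0] → run C
t=1: vr[C=256/205 F=0 H=0] → run F
t=2: vr[C=256/205 F=1024/1991 H=0] → run H
t=3: vr[C=256/205 D=1024/1991 F=1024/1991 H=1024/1277] → run D
t=4: vr[C=256/205 D=3346432/2542507 F=1024/1991 H=1024/1277] → run F
t=5: vr[C=256/205 D=3346432/2542507 F=2048/1991 H=1024/1277] → run H
t=6: vr[C=256/205 D=3346432/2542507 F=2048/1991 H=2048/1277] → run F
t=7: vr[C=256/205 D=3346432/2542507 F=3072/1991 H=2048/1277] → run C
t=8: vr[C=512/205 D=3346432/2542507 F=3072/1991 H=2048/1277] → run D
t=9: vr[C=512/205 D=5385216/2542507 F=3072/1991 H=2048/1277] → run F
t=10: vr[C=512/205 D=5385216/2542507 H=2048/1277] → run H
t=11: vr[C=512/205 D=5385216/2542507] → run D
t=12: vr[C=512/205] → run C
t=13: vr[C=768/205] → run C
t=14: (idle)
t=15: (idle)
t=16: (idle)

context switches = 13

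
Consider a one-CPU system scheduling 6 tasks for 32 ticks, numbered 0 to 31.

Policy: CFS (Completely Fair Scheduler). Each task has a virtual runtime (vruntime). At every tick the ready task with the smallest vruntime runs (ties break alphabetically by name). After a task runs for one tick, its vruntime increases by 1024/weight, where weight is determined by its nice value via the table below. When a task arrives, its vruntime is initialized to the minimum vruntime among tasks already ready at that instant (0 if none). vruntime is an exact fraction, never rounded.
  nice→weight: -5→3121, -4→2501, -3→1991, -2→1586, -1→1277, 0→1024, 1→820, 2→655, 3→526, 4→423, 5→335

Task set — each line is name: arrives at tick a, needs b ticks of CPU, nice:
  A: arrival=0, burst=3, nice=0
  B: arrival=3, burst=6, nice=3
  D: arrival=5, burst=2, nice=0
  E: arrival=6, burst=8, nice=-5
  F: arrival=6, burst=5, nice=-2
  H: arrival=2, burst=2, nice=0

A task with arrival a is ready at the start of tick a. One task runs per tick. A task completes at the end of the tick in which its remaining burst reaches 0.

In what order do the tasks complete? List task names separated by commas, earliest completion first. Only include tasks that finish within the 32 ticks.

completion order = A, H, D, E, F, B

t=0: vr[A=0] → run A
t=1: vr[A=1] → run A
t=2: vr[A=2 H=2] → run A
t=3: vr[B=2 H=2] → run B
t=4: vr[B=1038/263 H=2] → run H
t=5: vr[B=1038/263 D=3 H=3] → run D
t=6: vr[B=1038/263 D=4 E=3 F=3 H=3] → run E
t=7: vr[B=1038/263 D=4 E=10387/3121 F=3 H=3] → run F
t=8: vr[B=1038/263 D=4 E=10387/3121 F=2891/793 H=3] → run H
t=9: vr[B=1038/263 D=4 E=10387/3121 F=2891/793] → run E
t=10: vr[B=1038/263 D=4 E=11411/3121 F=2891/793] → run F
t=11: vr[B=1038/263 D=4 E=11411/3121 F=3403/793] → run E
t=12: vr[B=1038/263 D=4 E=12435/3121 F=3403/793] → run B
t=13: vr[B=1550/263 D=4 E=12435/3121 F=3403/793] → run E
t=14: vr[B=1550/263 D=4 E=13459/3121 F=3403/793] → run D
t=15: vr[B=1550/263 E=13459/3121 F=3403/793] → run F
t=16: vr[B=1550/263 E=13459/3121 F=3915/793] → run E
t=17: vr[B=1550/263 E=14483/3121 F=3915/793] → run E
t=18: vr[B=1550/263 E=15507/3121 F=3915/793] → run F
t=19: vr[B=1550/263 E=15507/3121 F=4427/793] → run E
t=20: vr[B=1550/263 E=16531/3121 F=4427/793] → run E
t=21: vr[B=1550/263 F=4427/793] → run F
t=22: vr[B=1550/263] → run B
t=23: vr[B=2062/263] → run B
t=24: vr[B=2574/263] → run B
t=25: vr[B=3086/263] → run B
t=26: (idle)
t=27: (idle)
t=28: (idle)
t=29: (idle)
t=30: (idle)
t=31: (idle)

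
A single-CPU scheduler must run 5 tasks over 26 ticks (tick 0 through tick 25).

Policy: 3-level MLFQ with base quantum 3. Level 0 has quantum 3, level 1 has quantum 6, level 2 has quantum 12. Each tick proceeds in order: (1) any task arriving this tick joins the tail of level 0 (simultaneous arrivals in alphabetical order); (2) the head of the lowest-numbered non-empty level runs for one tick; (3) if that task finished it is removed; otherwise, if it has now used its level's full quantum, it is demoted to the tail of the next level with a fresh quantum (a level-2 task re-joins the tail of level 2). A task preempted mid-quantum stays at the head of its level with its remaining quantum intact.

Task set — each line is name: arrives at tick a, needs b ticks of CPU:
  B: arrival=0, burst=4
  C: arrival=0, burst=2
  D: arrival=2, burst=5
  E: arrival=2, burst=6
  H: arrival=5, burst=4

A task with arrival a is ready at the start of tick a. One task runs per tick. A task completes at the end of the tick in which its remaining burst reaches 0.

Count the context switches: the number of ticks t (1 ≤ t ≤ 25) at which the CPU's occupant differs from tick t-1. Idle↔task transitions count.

context switches = 9

t=0: L0/L1/L2 = BC/-/- → run B
t=1: L0/L1/L2 = BC/-/- → run B
t=2: L0/L1/L2 = BCDE/-/- → run B
t=3: L0/L1/L2 = CDE/B/- → run C
t=4: L0/L1/L2 = CDE/B/- → run C
t=5: L0/L1/L2 = DEH/B/- → run D
t=6: L0/L1/L2 = DEH/B/- → run D
t=7: L0/L1/L2 = DEH/B/- → run D
t=8: L0/L1/L2 = EH/BD/- → run E
t=9: L0/L1/L2 = EH/BD/- → run E
t=10: L0/L1/L2 = EH/BD/- → run E
t=11: L0/L1/L2 = H/BDE/- → run H
t=12: L0/L1/L2 = H/BDE/- → run H
t=13: L0/L1/L2 = H/BDE/- → run H
t=14: L0/L1/L2 = -/BDEH/- → run B
t=15: L0/L1/L2 = -/DEH/- → run D
t=16: L0/L1/L2 = -/DEH/- → run D
t=17: L0/L1/L2 = -/EH/- → run E
t=18: L0/L1/L2 = -/EH/- → run E
t=19: L0/L1/L2 = -/EH/- → run E
t=20: L0/L1/L2 = -/H/- → run H
t=21: (idle)
t=22: (idle)
t=23: (idle)
t=24: (idle)
t=25: (idle)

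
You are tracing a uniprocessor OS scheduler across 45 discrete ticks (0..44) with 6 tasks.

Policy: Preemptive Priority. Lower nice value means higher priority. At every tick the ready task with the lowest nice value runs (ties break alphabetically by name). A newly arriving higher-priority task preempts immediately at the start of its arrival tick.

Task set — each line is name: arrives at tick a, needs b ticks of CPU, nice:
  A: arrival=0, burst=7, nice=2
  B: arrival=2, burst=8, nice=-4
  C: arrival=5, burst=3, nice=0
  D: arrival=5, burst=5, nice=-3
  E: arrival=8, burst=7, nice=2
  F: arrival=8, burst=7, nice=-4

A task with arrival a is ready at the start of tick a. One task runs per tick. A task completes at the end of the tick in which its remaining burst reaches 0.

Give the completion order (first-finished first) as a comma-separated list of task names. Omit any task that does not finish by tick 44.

completion order = B, F, D, C, A, E

t=0: ready={A} → run A
t=1: ready={A} → run A
t=2: ready={A,B} → run B
t=3: ready={A,B} → run B
t=4: ready={A,B} → run B
t=5: ready={A,B,C,D} → run B
t=6: ready={A,B,C,D} → run B
t=7: ready={A,B,C,D} → run B
t=8: ready={A,B,C,D,E,F} → run B
t=9: ready={A,B,C,D,E,F} → run B
t=10: ready={A,C,D,E,F} → run F
t=11: ready={A,C,D,E,F} → run F
t=12: ready={A,C,D,E,F} → run F
t=13: ready={A,C,D,E,F} → run F
t=14: ready={A,C,D,E,F} → run F
t=15: ready={A,C,D,E,F} → run F
t=16: ready={A,C,D,E,F} → run F
t=17: ready={A,C,D,E} → run D
t=18: ready={A,C,D,E} → run D
t=19: ready={A,C,D,E} → run D
t=20: ready={A,C,D,E} → run D
t=21: ready={A,C,D,E} → run D
t=22: ready={A,C,E} → run C
t=23: ready={A,C,E} → run C
t=24: ready={A,C,E} → run C
t=25: ready={A,E} → run A
t=26: ready={A,E} → run A
t=27: ready={A,E} → run A
t=28: ready={A,E} → run A
t=29: ready={A,E} → run A
t=30: ready={E} → run E
t=31: ready={E} → run E
t=32: ready={E} → run E
t=33: ready={E} → run E
t=34: ready={E} → run E
t=35: ready={E} → run E
t=36: ready={E} → run E
t=37: (idle)
t=38: (idle)
t=39: (idle)
t=40: (idle)
t=41: (idle)
t=42: (idle)
t=43: (idle)
t=44: (idle)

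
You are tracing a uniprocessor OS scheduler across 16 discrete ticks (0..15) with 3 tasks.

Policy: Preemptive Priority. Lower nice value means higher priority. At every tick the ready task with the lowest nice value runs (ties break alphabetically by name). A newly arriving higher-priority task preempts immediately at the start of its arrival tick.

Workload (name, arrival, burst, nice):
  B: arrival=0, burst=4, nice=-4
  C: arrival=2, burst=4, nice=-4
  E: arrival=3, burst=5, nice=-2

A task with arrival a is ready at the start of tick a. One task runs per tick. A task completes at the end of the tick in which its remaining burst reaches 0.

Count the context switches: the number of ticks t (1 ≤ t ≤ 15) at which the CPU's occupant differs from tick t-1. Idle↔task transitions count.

t=0: ready={B} → run B
t=1: ready={B} → run B
t=2: ready={B,C} → run B
t=3: ready={B,C,E} → run B
t=4: ready={C,E} → run C
t=5: ready={C,E} → run C
t=6: ready={C,E} → run C
t=7: ready={C,E} → run C
t=8: ready={E} → run E
t=9: ready={E} → run E
t=10: ready={E} → run E
t=11: ready={E} → run E
t=12: ready={E} → run E
t=13: (idle)
t=14: (idle)
t=15: (idle)

context switches = 3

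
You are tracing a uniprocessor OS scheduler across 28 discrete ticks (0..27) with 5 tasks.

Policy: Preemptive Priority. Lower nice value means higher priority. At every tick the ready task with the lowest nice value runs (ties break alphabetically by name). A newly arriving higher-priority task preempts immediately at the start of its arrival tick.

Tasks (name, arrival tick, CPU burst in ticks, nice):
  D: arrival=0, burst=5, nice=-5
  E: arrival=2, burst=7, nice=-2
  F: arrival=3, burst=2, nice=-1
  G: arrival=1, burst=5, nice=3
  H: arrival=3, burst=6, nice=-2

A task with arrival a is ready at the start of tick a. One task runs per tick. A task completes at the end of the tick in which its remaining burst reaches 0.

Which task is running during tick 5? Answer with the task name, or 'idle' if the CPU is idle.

running at tick 5 = E

t=0: ready={D} → run D
t=1: ready={D,G} → run D
t=2: ready={D,E,G} → run D
t=3: ready={D,E,F,G,H} → run D
t=4: ready={D,E,F,G,H} → run D
t=5: ready={E,F,G,H} → run E
t=6: ready={E,F,G,H} → run E
t=7: ready={E,F,G,H} → run E
t=8: ready={E,F,G,H} → run E
t=9: ready={E,F,G,H} → run E
t=10: ready={E,F,G,H} → run E
t=11: ready={E,F,G,H} → run E
t=12: ready={F,G,H} → run H
t=13: ready={F,G,H} → run H
t=14: ready={F,G,H} → run H
t=15: ready={F,G,H} → run H
t=16: ready={F,G,H} → run H
t=17: ready={F,G,H} → run H
t=18: ready={F,G} → run F
t=19: ready={F,G} → run F
t=20: ready={G} → run G
t=21: ready={G} → run G
t=22: ready={G} → run G
t=23: ready={G} → run G
t=24: ready={G} → run G
t=25: (idle)
t=26: (idle)
t=27: (idle)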